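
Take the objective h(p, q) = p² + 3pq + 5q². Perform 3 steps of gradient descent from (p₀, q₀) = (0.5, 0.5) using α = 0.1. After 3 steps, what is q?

-0.0735

∇h = (2p + 3q, 3p + 10q)
(p₁, q₁) = (0.5, 0.5) − 0.1·(2.5, 6.5) = (0.25, -0.15)
(p₂, q₂) = (0.25, -0.15) − 0.1·(0.05, -0.75) = (0.245, -0.075)
(p₃, q₃) = (0.245, -0.075) − 0.1·(0.265, -0.015) = (0.2185, -0.0735)
q = -0.0735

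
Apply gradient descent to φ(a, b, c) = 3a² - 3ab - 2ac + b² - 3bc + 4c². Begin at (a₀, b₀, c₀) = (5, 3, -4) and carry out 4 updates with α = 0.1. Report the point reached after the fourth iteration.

∇φ = (6a - 3b - 2c, -3a + 2b - 3c, -2a - 3b + 8c)
Step 1: at (5, 3, -4), ∇φ = (29, 3, -51) → (5, 3, -4) − 0.1·(29, 3, -51) = (2.1, 2.7, 1.1)
Step 2: at (2.1, 2.7, 1.1), ∇φ = (2.3, -4.2, -3.5) → (2.1, 2.7, 1.1) − 0.1·(2.3, -4.2, -3.5) = (1.87, 3.12, 1.45)
Step 3: at (1.87, 3.12, 1.45), ∇φ = (-1.04, -3.72, -1.5) → (1.87, 3.12, 1.45) − 0.1·(-1.04, -3.72, -1.5) = (1.974, 3.492, 1.6)
Step 4: at (1.974, 3.492, 1.6), ∇φ = (-1.832, -3.738, -1.624) → (1.974, 3.492, 1.6) − 0.1·(-1.832, -3.738, -1.624) = (2.1572, 3.8658, 1.7624)

(2.1572, 3.8658, 1.7624)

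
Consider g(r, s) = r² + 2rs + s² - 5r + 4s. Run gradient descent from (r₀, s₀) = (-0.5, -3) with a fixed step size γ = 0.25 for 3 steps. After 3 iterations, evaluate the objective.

-41.6875

∇g = (2r + 2s - 5, 2r + 2s + 4)
(r₁, s₁) = (-0.5, -3) − 0.25·(-12, -3) = (2.5, -2.25)
(r₂, s₂) = (2.5, -2.25) − 0.25·(-4.5, 4.5) = (3.625, -3.375)
(r₃, s₃) = (3.625, -3.375) − 0.25·(-4.5, 4.5) = (4.75, -4.5)
g(4.75, -4.5) = -41.6875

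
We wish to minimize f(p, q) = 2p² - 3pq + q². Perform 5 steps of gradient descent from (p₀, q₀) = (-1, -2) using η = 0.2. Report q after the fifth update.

∇f = (4p - 3q, -3p + 2q)
Step 1: at (-1, -2), ∇f = (2, -1) → (-1, -2) − 0.2·(2, -1) = (-1.4, -1.8)
Step 2: at (-1.4, -1.8), ∇f = (-0.2, 0.6) → (-1.4, -1.8) − 0.2·(-0.2, 0.6) = (-1.36, -1.92)
Step 3: at (-1.36, -1.92), ∇f = (0.32, 0.24) → (-1.36, -1.92) − 0.2·(0.32, 0.24) = (-1.424, -1.968)
Step 4: at (-1.424, -1.968), ∇f = (0.208, 0.336) → (-1.424, -1.968) − 0.2·(0.208, 0.336) = (-1.4656, -2.0352)
Step 5: at (-1.4656, -2.0352), ∇f = (0.2432, 0.3264) → (-1.4656, -2.0352) − 0.2·(0.2432, 0.3264) = (-1.51424, -2.10048)
q = -2.10048

-2.10048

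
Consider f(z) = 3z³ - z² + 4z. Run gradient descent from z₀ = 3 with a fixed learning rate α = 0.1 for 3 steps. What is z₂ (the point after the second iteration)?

-27.889

f′(z) = 9z² - 2z + 4
Step 1: f′(3) = 79; z₁ = 3 − 0.1·79 = -4.9
Step 2: f′(-4.9) = 229.89; z₂ = -4.9 − 0.1·229.89 = -27.889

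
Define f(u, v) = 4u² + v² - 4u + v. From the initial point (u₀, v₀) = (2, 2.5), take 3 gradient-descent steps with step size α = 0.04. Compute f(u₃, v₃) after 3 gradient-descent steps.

∇f = (8u - 4, 2v + 1)
(u₁, v₁) = (2, 2.5) − 0.04·(12, 6) = (1.52, 2.26)
(u₂, v₂) = (1.52, 2.26) − 0.04·(8.16, 5.52) = (1.1936, 2.0392)
(u₃, v₃) = (1.1936, 2.0392) − 0.04·(5.5488, 5.0784) = (0.971648, 1.836064)
f(0.971648, 1.836064) = 5.097002355712

5.097002355712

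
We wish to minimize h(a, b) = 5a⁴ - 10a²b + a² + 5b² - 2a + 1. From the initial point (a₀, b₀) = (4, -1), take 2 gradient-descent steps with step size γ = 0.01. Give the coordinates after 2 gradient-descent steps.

(169.4865392, 9.96156)

∇h = (20a³ - 20ab + 2a - 2, -10a² + 10b)
Step 1: at (4, -1), ∇h = (1366, -170) → (4, -1) − 0.01·(1366, -170) = (-9.66, 0.7)
Step 2: at (-9.66, 0.7), ∇h = (-17914.65392, -926.156) → (-9.66, 0.7) − 0.01·(-17914.65392, -926.156) = (169.4865392, 9.96156)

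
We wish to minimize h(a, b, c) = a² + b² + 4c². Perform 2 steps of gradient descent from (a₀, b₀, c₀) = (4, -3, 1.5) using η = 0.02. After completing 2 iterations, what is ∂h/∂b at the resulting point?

∇h = (2a, 2b, 8c)
Step 1: at (4, -3, 1.5), ∇h = (8, -6, 12) → (4, -3, 1.5) − 0.02·(8, -6, 12) = (3.84, -2.88, 1.26)
Step 2: at (3.84, -2.88, 1.26), ∇h = (7.68, -5.76, 10.08) → (3.84, -2.88, 1.26) − 0.02·(7.68, -5.76, 10.08) = (3.6864, -2.7648, 1.0584)
∂h/∂b at (3.6864, -2.7648, 1.0584) = -5.5296

-5.5296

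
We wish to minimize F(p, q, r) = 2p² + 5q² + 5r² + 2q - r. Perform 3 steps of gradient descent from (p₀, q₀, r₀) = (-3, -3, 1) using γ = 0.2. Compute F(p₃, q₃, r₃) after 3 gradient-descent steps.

43.001152

∇F = (4p, 10q + 2, 10r - 1)
(p₁, q₁, r₁) = (-3, -3, 1) − 0.2·(-12, -28, 9) = (-0.6, 2.6, -0.8)
(p₂, q₂, r₂) = (-0.6, 2.6, -0.8) − 0.2·(-2.4, 28, -9) = (-0.12, -3, 1)
(p₃, q₃, r₃) = (-0.12, -3, 1) − 0.2·(-0.48, -28, 9) = (-0.024, 2.6, -0.8)
F(-0.024, 2.6, -0.8) = 43.001152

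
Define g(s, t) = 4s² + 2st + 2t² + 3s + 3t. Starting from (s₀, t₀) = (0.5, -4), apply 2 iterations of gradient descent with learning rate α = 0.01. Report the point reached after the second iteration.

∇g = (8s + 2t + 3, 2s + 4t + 3)
Step 1: at (0.5, -4), ∇g = (-1, -12) → (0.5, -4) − 0.01·(-1, -12) = (0.51, -3.88)
Step 2: at (0.51, -3.88), ∇g = (-0.68, -11.5) → (0.51, -3.88) − 0.01·(-0.68, -11.5) = (0.5168, -3.765)

(0.5168, -3.765)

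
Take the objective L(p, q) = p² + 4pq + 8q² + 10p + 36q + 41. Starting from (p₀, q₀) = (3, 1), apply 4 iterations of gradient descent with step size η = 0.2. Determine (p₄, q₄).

(34.4368, 126.184)

∇L = (2p + 4q + 10, 4p + 16q + 36)
(p₁, q₁) = (3, 1) − 0.2·(20, 64) = (-1, -11.8)
(p₂, q₂) = (-1, -11.8) − 0.2·(-39.2, -156.8) = (6.84, 19.56)
(p₃, q₃) = (6.84, 19.56) − 0.2·(101.92, 376.32) = (-13.544, -55.704)
(p₄, q₄) = (-13.544, -55.704) − 0.2·(-239.904, -909.44) = (34.4368, 126.184)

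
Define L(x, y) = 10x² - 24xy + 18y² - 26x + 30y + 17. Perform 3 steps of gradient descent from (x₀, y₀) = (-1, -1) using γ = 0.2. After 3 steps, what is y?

-376.792

∇L = (20x - 24y - 26, -24x + 36y + 30)
Step 1: at (-1, -1), ∇L = (-22, 18) → (-1, -1) − 0.2·(-22, 18) = (3.4, -4.6)
Step 2: at (3.4, -4.6), ∇L = (152.4, -217.2) → (3.4, -4.6) − 0.2·(152.4, -217.2) = (-27.08, 38.84)
Step 3: at (-27.08, 38.84), ∇L = (-1499.76, 2078.16) → (-27.08, 38.84) − 0.2·(-1499.76, 2078.16) = (272.872, -376.792)
y = -376.792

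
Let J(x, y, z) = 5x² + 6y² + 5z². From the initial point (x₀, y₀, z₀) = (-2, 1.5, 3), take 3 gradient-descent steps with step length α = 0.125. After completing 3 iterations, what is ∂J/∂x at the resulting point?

0.3125

∇J = (10x, 12y, 10z)
Step 1: at (-2, 1.5, 3), ∇J = (-20, 18, 30) → (-2, 1.5, 3) − 0.125·(-20, 18, 30) = (0.5, -0.75, -0.75)
Step 2: at (0.5, -0.75, -0.75), ∇J = (5, -9, -7.5) → (0.5, -0.75, -0.75) − 0.125·(5, -9, -7.5) = (-0.125, 0.375, 0.1875)
Step 3: at (-0.125, 0.375, 0.1875), ∇J = (-1.25, 4.5, 1.875) → (-0.125, 0.375, 0.1875) − 0.125·(-1.25, 4.5, 1.875) = (0.03125, -0.1875, -0.046875)
∂J/∂x at (0.03125, -0.1875, -0.046875) = 0.3125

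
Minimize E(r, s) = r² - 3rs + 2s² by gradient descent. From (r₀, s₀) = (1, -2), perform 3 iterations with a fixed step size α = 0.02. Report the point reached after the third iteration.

∇E = (2r - 3s, -3r + 4s)
(r₁, s₁) = (1, -2) − 0.02·(8, -11) = (0.84, -1.78)
(r₂, s₂) = (0.84, -1.78) − 0.02·(7.02, -9.64) = (0.6996, -1.5872)
(r₃, s₃) = (0.6996, -1.5872) − 0.02·(6.1608, -8.4476) = (0.576384, -1.418248)

(0.576384, -1.418248)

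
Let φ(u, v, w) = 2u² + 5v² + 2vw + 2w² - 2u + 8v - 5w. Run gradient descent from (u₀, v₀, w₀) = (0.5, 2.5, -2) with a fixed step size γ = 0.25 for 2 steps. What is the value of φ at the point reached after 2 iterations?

217.140625

∇φ = (4u - 2, 10v + 2w + 8, 2v + 4w - 5)
(u₁, v₁, w₁) = (0.5, 2.5, -2) − 0.25·(0, 29, -8) = (0.5, -4.75, 0)
(u₂, v₂, w₂) = (0.5, -4.75, 0) − 0.25·(0, -39.5, -14.5) = (0.5, 5.125, 3.625)
φ(0.5, 5.125, 3.625) = 217.140625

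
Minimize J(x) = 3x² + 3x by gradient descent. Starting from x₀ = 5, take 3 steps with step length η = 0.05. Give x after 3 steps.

J′(x) = 6x + 3
x₁ = 5 − 0.05·33 = 3.35
x₂ = 3.35 − 0.05·23.1 = 2.195
x₃ = 2.195 − 0.05·16.17 = 1.3865

1.3865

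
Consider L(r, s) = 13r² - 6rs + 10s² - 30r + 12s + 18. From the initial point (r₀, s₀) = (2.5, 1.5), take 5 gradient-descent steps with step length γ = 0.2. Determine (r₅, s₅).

(-736.81968, 300.48528)

∇L = (26r - 6s - 30, -6r + 20s + 12)
(r₁, s₁) = (2.5, 1.5) − 0.2·(26, 27) = (-2.7, -3.9)
(r₂, s₂) = (-2.7, -3.9) − 0.2·(-76.8, -49.8) = (12.66, 6.06)
(r₃, s₃) = (12.66, 6.06) − 0.2·(262.8, 57.24) = (-39.9, -5.388)
(r₄, s₄) = (-39.9, -5.388) − 0.2·(-1035.072, 143.64) = (167.1144, -34.116)
(r₅, s₅) = (167.1144, -34.116) − 0.2·(4519.6704, -1673.0064) = (-736.81968, 300.48528)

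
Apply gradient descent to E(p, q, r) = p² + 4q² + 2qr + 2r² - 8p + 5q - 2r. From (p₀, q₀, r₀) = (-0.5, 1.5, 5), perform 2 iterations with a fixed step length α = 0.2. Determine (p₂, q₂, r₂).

(2.38, 1.02, 2.12)

∇E = (2p - 8, 8q + 2r + 5, 2q + 4r - 2)
(p₁, q₁, r₁) = (-0.5, 1.5, 5) − 0.2·(-9, 27, 21) = (1.3, -3.9, 0.8)
(p₂, q₂, r₂) = (1.3, -3.9, 0.8) − 0.2·(-5.4, -24.6, -6.6) = (2.38, 1.02, 2.12)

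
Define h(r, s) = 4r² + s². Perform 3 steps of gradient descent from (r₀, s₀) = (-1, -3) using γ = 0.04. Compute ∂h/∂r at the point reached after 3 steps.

∇h = (8r, 2s)
Step 1: at (-1, -3), ∇h = (-8, -6) → (-1, -3) − 0.04·(-8, -6) = (-0.68, -2.76)
Step 2: at (-0.68, -2.76), ∇h = (-5.44, -5.52) → (-0.68, -2.76) − 0.04·(-5.44, -5.52) = (-0.4624, -2.5392)
Step 3: at (-0.4624, -2.5392), ∇h = (-3.6992, -5.0784) → (-0.4624, -2.5392) − 0.04·(-3.6992, -5.0784) = (-0.314432, -2.336064)
∂h/∂r at (-0.314432, -2.336064) = -2.515456

-2.515456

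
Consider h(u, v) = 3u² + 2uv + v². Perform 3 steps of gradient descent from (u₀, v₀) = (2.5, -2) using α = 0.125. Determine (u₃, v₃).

(0.671875, -1.609375)

∇h = (6u + 2v, 2u + 2v)
Step 1: at (2.5, -2), ∇h = (11, 1) → (2.5, -2) − 0.125·(11, 1) = (1.125, -2.125)
Step 2: at (1.125, -2.125), ∇h = (2.5, -2) → (1.125, -2.125) − 0.125·(2.5, -2) = (0.8125, -1.875)
Step 3: at (0.8125, -1.875), ∇h = (1.125, -2.125) → (0.8125, -1.875) − 0.125·(1.125, -2.125) = (0.671875, -1.609375)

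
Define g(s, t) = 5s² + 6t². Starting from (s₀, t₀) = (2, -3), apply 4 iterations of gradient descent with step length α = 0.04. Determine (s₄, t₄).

(0.2592, -0.21934848)

∇g = (10s, 12t)
(s₁, t₁) = (2, -3) − 0.04·(20, -36) = (1.2, -1.56)
(s₂, t₂) = (1.2, -1.56) − 0.04·(12, -18.72) = (0.72, -0.8112)
(s₃, t₃) = (0.72, -0.8112) − 0.04·(7.2, -9.7344) = (0.432, -0.421824)
(s₄, t₄) = (0.432, -0.421824) − 0.04·(4.32, -5.061888) = (0.2592, -0.21934848)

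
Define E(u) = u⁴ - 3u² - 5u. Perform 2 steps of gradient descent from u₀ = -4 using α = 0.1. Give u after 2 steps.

-3026.1292

E′(u) = 4u³ - 6u - 5
Step 1: E′(-4) = -237; u₁ = -4 − 0.1·(-237) = 19.7
Step 2: E′(19.7) = 30458.292; u₂ = 19.7 − 0.1·30458.292 = -3026.1292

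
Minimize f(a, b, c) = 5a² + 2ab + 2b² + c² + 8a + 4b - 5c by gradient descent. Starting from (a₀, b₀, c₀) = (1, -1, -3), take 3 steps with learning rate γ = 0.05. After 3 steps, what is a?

∇f = (10a + 2b + 8, 2a + 4b + 4, 2c - 5)
Step 1: at (1, -1, -3), ∇f = (16, 2, -11) → (1, -1, -3) − 0.05·(16, 2, -11) = (0.2, -1.1, -2.45)
Step 2: at (0.2, -1.1, -2.45), ∇f = (7.8, 0, -9.9) → (0.2, -1.1, -2.45) − 0.05·(7.8, 0, -9.9) = (-0.19, -1.1, -1.955)
Step 3: at (-0.19, -1.1, -1.955), ∇f = (3.9, -0.78, -8.91) → (-0.19, -1.1, -1.955) − 0.05·(3.9, -0.78, -8.91) = (-0.385, -1.061, -1.5095)
a = -0.385

-0.385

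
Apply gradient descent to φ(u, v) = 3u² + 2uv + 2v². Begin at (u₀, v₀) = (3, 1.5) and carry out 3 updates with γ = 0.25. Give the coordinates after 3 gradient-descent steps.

(-1.5, -0.9375)

∇φ = (6u + 2v, 2u + 4v)
(u₁, v₁) = (3, 1.5) − 0.25·(21, 12) = (-2.25, -1.5)
(u₂, v₂) = (-2.25, -1.5) − 0.25·(-16.5, -10.5) = (1.875, 1.125)
(u₃, v₃) = (1.875, 1.125) − 0.25·(13.5, 8.25) = (-1.5, -0.9375)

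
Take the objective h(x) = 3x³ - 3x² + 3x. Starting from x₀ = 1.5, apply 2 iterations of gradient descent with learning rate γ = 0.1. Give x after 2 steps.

-0.1850625

h′(x) = 9x² - 6x + 3
Step 1: h′(1.5) = 14.25; x₁ = 1.5 − 0.1·14.25 = 0.075
Step 2: h′(0.075) = 2.600625; x₂ = 0.075 − 0.1·2.600625 = -0.1850625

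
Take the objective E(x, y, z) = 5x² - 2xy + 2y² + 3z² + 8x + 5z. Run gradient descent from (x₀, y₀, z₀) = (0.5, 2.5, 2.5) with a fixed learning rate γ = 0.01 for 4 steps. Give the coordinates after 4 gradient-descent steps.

(0.21493888, 2.15216264, 1.7691632)

∇E = (10x - 2y + 8, -2x + 4y, 6z + 5)
(x₁, y₁, z₁) = (0.5, 2.5, 2.5) − 0.01·(8, 9, 20) = (0.42, 2.41, 2.3)
(x₂, y₂, z₂) = (0.42, 2.41, 2.3) − 0.01·(7.38, 8.8, 18.8) = (0.3462, 2.322, 2.112)
(x₃, y₃, z₃) = (0.3462, 2.322, 2.112) − 0.01·(6.818, 8.5956, 17.672) = (0.27802, 2.236044, 1.93528)
(x₄, y₄, z₄) = (0.27802, 2.236044, 1.93528) − 0.01·(6.308112, 8.388136, 16.61168) = (0.21493888, 2.15216264, 1.7691632)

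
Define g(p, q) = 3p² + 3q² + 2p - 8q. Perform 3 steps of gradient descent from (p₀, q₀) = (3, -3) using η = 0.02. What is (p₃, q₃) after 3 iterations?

∇g = (6p + 2, 6q - 8)
(p₁, q₁) = (3, -3) − 0.02·(20, -26) = (2.6, -2.48)
(p₂, q₂) = (2.6, -2.48) − 0.02·(17.6, -22.88) = (2.248, -2.0224)
(p₃, q₃) = (2.248, -2.0224) − 0.02·(15.488, -20.1344) = (1.93824, -1.619712)

(1.93824, -1.619712)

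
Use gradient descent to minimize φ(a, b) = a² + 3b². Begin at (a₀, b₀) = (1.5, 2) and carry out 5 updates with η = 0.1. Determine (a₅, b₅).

(0.49152, 0.02048)

∇φ = (2a, 6b)
Step 1: at (1.5, 2), ∇φ = (3, 12) → (1.5, 2) − 0.1·(3, 12) = (1.2, 0.8)
Step 2: at (1.2, 0.8), ∇φ = (2.4, 4.8) → (1.2, 0.8) − 0.1·(2.4, 4.8) = (0.96, 0.32)
Step 3: at (0.96, 0.32), ∇φ = (1.92, 1.92) → (0.96, 0.32) − 0.1·(1.92, 1.92) = (0.768, 0.128)
Step 4: at (0.768, 0.128), ∇φ = (1.536, 0.768) → (0.768, 0.128) − 0.1·(1.536, 0.768) = (0.6144, 0.0512)
Step 5: at (0.6144, 0.0512), ∇φ = (1.2288, 0.3072) → (0.6144, 0.0512) − 0.1·(1.2288, 0.3072) = (0.49152, 0.02048)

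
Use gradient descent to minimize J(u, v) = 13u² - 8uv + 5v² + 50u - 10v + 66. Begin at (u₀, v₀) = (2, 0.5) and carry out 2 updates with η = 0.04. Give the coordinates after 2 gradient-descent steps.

∇J = (26u - 8v + 50, -8u + 10v - 10)
Step 1: at (2, 0.5), ∇J = (98, -21) → (2, 0.5) − 0.04·(98, -21) = (-1.92, 1.34)
Step 2: at (-1.92, 1.34), ∇J = (-10.64, 18.76) → (-1.92, 1.34) − 0.04·(-10.64, 18.76) = (-1.4944, 0.5896)

(-1.4944, 0.5896)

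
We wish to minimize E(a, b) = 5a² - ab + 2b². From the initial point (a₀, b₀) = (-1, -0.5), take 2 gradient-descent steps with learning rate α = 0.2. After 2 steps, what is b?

0.12

∇E = (10a - b, -a + 4b)
(a₁, b₁) = (-1, -0.5) − 0.2·(-9.5, -1) = (0.9, -0.3)
(a₂, b₂) = (0.9, -0.3) − 0.2·(9.3, -2.1) = (-0.96, 0.12)
b = 0.12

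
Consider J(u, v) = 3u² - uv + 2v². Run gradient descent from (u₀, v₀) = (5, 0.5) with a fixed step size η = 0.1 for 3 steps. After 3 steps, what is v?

0.501

∇J = (6u - v, -u + 4v)
(u₁, v₁) = (5, 0.5) − 0.1·(29.5, -3) = (2.05, 0.8)
(u₂, v₂) = (2.05, 0.8) − 0.1·(11.5, 1.15) = (0.9, 0.685)
(u₃, v₃) = (0.9, 0.685) − 0.1·(4.715, 1.84) = (0.4285, 0.501)
v = 0.501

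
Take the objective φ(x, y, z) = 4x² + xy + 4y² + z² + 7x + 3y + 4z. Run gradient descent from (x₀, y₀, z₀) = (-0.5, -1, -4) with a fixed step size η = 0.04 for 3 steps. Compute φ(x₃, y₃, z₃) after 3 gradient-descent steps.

∇φ = (8x + y + 7, x + 8y + 3, 2z + 4)
(x₁, y₁, z₁) = (-0.5, -1, -4) − 0.04·(2, -5.5, -4) = (-0.58, -0.78, -3.84)
(x₂, y₂, z₂) = (-0.58, -0.78, -3.84) − 0.04·(1.58, -3.82, -3.68) = (-0.6432, -0.6272, -3.6928)
(x₃, y₃, z₃) = (-0.6432, -0.6272, -3.6928) − 0.04·(1.2272, -2.6608, -3.3856) = (-0.692288, -0.520768, -3.557376)
φ(-0.692288, -0.520768, -3.557376) = -4.620530618368

-4.620530618368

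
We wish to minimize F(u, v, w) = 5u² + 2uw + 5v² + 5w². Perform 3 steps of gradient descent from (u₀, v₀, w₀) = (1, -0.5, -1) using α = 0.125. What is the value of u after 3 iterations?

0

∇F = (10u + 2w, 10v, 2u + 10w)
(u₁, v₁, w₁) = (1, -0.5, -1) − 0.125·(8, -5, -8) = (0, 0.125, 0)
(u₂, v₂, w₂) = (0, 0.125, 0) − 0.125·(0, 1.25, 0) = (0, -0.03125, 0)
(u₃, v₃, w₃) = (0, -0.03125, 0) − 0.125·(0, -0.3125, 0) = (0, 0.0078125, 0)
u = 0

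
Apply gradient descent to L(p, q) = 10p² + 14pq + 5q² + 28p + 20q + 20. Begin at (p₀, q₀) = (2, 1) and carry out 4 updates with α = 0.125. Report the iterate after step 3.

∇L = (20p + 14q + 28, 14p + 10q + 20)
Step 1: at (2, 1), ∇L = (82, 58) → (2, 1) − 0.125·(82, 58) = (-8.25, -6.25)
Step 2: at (-8.25, -6.25), ∇L = (-224.5, -158) → (-8.25, -6.25) − 0.125·(-224.5, -158) = (19.8125, 13.5)
Step 3: at (19.8125, 13.5), ∇L = (613.25, 432.375) → (19.8125, 13.5) − 0.125·(613.25, 432.375) = (-56.84375, -40.546875)

(-56.84375, -40.546875)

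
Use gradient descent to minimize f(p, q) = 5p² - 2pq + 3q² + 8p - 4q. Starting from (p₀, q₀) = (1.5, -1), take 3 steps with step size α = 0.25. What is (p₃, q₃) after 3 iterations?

∇f = (10p - 2q + 8, -2p + 6q - 4)
(p₁, q₁) = (1.5, -1) − 0.25·(25, -13) = (-4.75, 2.25)
(p₂, q₂) = (-4.75, 2.25) − 0.25·(-44, 19) = (6.25, -2.5)
(p₃, q₃) = (6.25, -2.5) − 0.25·(75.5, -31.5) = (-12.625, 5.375)

(-12.625, 5.375)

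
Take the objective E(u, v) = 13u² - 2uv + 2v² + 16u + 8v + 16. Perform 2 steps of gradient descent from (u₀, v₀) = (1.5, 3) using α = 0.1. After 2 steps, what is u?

4.1

∇E = (26u - 2v + 16, -2u + 4v + 8)
(u₁, v₁) = (1.5, 3) − 0.1·(49, 17) = (-3.4, 1.3)
(u₂, v₂) = (-3.4, 1.3) − 0.1·(-75, 20) = (4.1, -0.7)
u = 4.1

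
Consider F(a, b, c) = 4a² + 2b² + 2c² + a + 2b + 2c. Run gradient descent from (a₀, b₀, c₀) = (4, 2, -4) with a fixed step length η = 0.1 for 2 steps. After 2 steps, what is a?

0.04

∇F = (8a + 1, 4b + 2, 4c + 2)
(a₁, b₁, c₁) = (4, 2, -4) − 0.1·(33, 10, -14) = (0.7, 1, -2.6)
(a₂, b₂, c₂) = (0.7, 1, -2.6) − 0.1·(6.6, 6, -8.4) = (0.04, 0.4, -1.76)
a = 0.04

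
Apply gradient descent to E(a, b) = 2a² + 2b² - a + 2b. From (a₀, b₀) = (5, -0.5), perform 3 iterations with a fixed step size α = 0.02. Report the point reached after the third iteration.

(3.948768, -0.5)

∇E = (4a - 1, 4b + 2)
Step 1: at (5, -0.5), ∇E = (19, 0) → (5, -0.5) − 0.02·(19, 0) = (4.62, -0.5)
Step 2: at (4.62, -0.5), ∇E = (17.48, 0) → (4.62, -0.5) − 0.02·(17.48, 0) = (4.2704, -0.5)
Step 3: at (4.2704, -0.5), ∇E = (16.0816, 0) → (4.2704, -0.5) − 0.02·(16.0816, 0) = (3.948768, -0.5)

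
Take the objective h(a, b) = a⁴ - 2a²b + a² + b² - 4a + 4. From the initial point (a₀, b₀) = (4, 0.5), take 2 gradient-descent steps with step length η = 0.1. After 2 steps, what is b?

∇h = (4a³ - 4ab + 2a - 4, -2a² + 2b)
Step 1: at (4, 0.5), ∇h = (252, -31) → (4, 0.5) − 0.1·(252, -31) = (-21.2, 3.6)
Step 2: at (-21.2, 3.6), ∇h = (-37853.632, -891.68) → (-21.2, 3.6) − 0.1·(-37853.632, -891.68) = (3764.1632, 92.768)
b = 92.768

92.768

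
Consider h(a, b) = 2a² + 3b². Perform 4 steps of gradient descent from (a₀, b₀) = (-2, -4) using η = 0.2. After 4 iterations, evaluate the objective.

0.00014336

∇h = (4a, 6b)
Step 1: at (-2, -4), ∇h = (-8, -24) → (-2, -4) − 0.2·(-8, -24) = (-0.4, 0.8)
Step 2: at (-0.4, 0.8), ∇h = (-1.6, 4.8) → (-0.4, 0.8) − 0.2·(-1.6, 4.8) = (-0.08, -0.16)
Step 3: at (-0.08, -0.16), ∇h = (-0.32, -0.96) → (-0.08, -0.16) − 0.2·(-0.32, -0.96) = (-0.016, 0.032)
Step 4: at (-0.016, 0.032), ∇h = (-0.064, 0.192) → (-0.016, 0.032) − 0.2·(-0.064, 0.192) = (-0.0032, -0.0064)
h(-0.0032, -0.0064) = 0.00014336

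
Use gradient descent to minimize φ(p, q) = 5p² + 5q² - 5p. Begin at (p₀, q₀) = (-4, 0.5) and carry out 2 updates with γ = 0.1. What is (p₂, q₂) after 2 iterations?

(0.5, 0)

∇φ = (10p - 5, 10q)
Step 1: at (-4, 0.5), ∇φ = (-45, 5) → (-4, 0.5) − 0.1·(-45, 5) = (0.5, 0)
Step 2: at (0.5, 0), ∇φ = (0, 0) → (0.5, 0) − 0.1·(0, 0) = (0.5, 0)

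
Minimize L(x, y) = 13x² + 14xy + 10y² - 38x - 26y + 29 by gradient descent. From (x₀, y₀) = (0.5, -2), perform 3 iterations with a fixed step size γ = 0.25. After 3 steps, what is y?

764.625

∇L = (26x + 14y - 38, 14x + 20y - 26)
(x₁, y₁) = (0.5, -2) − 0.25·(-53, -59) = (13.75, 12.75)
(x₂, y₂) = (13.75, 12.75) − 0.25·(498, 421.5) = (-110.75, -92.625)
(x₃, y₃) = (-110.75, -92.625) − 0.25·(-4214.25, -3429) = (942.8125, 764.625)
y = 764.625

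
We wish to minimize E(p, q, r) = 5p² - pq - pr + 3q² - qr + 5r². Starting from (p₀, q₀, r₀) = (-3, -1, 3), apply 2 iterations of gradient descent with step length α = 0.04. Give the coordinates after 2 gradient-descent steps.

∇E = (10p - q - r, -p + 6q - r, -p - q + 10r)
(p₁, q₁, r₁) = (-3, -1, 3) − 0.04·(-32, -6, 34) = (-1.72, -0.76, 1.64)
(p₂, q₂, r₂) = (-1.72, -0.76, 1.64) − 0.04·(-18.08, -4.48, 18.88) = (-0.9968, -0.5808, 0.8848)

(-0.9968, -0.5808, 0.8848)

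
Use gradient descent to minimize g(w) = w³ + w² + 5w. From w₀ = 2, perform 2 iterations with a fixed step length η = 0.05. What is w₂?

0.469625

g′(w) = 3w² + 2w + 5
Step 1: g′(2) = 21; w₁ = 2 − 0.05·21 = 0.95
Step 2: g′(0.95) = 9.6075; w₂ = 0.95 − 0.05·9.6075 = 0.469625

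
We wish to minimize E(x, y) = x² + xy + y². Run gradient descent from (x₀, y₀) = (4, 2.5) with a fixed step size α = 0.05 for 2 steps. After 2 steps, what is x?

3.025

∇E = (2x + y, x + 2y)
Step 1: at (4, 2.5), ∇E = (10.5, 9) → (4, 2.5) − 0.05·(10.5, 9) = (3.475, 2.05)
Step 2: at (3.475, 2.05), ∇E = (9, 7.575) → (3.475, 2.05) − 0.05·(9, 7.575) = (3.025, 1.67125)
x = 3.025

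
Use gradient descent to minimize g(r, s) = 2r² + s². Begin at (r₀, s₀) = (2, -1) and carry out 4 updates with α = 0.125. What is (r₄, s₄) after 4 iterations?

∇g = (4r, 2s)
(r₁, s₁) = (2, -1) − 0.125·(8, -2) = (1, -0.75)
(r₂, s₂) = (1, -0.75) − 0.125·(4, -1.5) = (0.5, -0.5625)
(r₃, s₃) = (0.5, -0.5625) − 0.125·(2, -1.125) = (0.25, -0.421875)
(r₄, s₄) = (0.25, -0.421875) − 0.125·(1, -0.84375) = (0.125, -0.31640625)

(0.125, -0.31640625)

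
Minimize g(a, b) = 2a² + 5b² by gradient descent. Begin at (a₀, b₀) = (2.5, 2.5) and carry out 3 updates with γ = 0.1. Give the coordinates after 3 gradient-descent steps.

(0.54, 0)

∇g = (4a, 10b)
Step 1: at (2.5, 2.5), ∇g = (10, 25) → (2.5, 2.5) − 0.1·(10, 25) = (1.5, 0)
Step 2: at (1.5, 0), ∇g = (6, 0) → (1.5, 0) − 0.1·(6, 0) = (0.9, 0)
Step 3: at (0.9, 0), ∇g = (3.6, 0) → (0.9, 0) − 0.1·(3.6, 0) = (0.54, 0)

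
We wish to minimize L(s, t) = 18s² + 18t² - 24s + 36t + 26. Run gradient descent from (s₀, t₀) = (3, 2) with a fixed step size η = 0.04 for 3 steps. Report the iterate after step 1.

(-0.36, -2.32)

∇L = (36s - 24, 36t + 36)
Step 1: at (3, 2), ∇L = (84, 108) → (3, 2) − 0.04·(84, 108) = (-0.36, -2.32)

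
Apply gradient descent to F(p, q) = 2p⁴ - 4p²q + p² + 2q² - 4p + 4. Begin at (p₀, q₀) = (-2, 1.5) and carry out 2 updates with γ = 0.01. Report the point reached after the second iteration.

(-1.36321536, 1.628416)

∇F = (8p³ - 8pq + 2p - 4, -4p² + 4q)
(p₁, q₁) = (-2, 1.5) − 0.01·(-48, -10) = (-1.52, 1.6)
(p₂, q₂) = (-1.52, 1.6) − 0.01·(-15.678464, -2.8416) = (-1.36321536, 1.628416)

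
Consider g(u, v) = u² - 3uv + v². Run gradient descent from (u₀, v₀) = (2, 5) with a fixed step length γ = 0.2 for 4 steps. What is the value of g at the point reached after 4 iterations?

∇g = (2u - 3v, -3u + 2v)
Step 1: at (2, 5), ∇g = (-11, 4) → (2, 5) − 0.2·(-11, 4) = (4.2, 4.2)
Step 2: at (4.2, 4.2), ∇g = (-4.2, -4.2) → (4.2, 4.2) − 0.2·(-4.2, -4.2) = (5.04, 5.04)
Step 3: at (5.04, 5.04), ∇g = (-5.04, -5.04) → (5.04, 5.04) − 0.2·(-5.04, -5.04) = (6.048, 6.048)
Step 4: at (6.048, 6.048), ∇g = (-6.048, -6.048) → (6.048, 6.048) − 0.2·(-6.048, -6.048) = (7.2576, 7.2576)
g(7.2576, 7.2576) = -52.67275776

-52.67275776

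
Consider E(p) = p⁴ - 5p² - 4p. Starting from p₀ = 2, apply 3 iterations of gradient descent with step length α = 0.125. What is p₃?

-0.1328125

E′(p) = 4p³ - 10p - 4
p₁ = 2 − 0.125·8 = 1
p₂ = 1 − 0.125·(-10) = 2.25
p₃ = 2.25 − 0.125·19.0625 = -0.1328125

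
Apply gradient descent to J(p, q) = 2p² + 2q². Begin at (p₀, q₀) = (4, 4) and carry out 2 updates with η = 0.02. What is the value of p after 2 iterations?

∇J = (4p, 4q)
Step 1: at (4, 4), ∇J = (16, 16) → (4, 4) − 0.02·(16, 16) = (3.68, 3.68)
Step 2: at (3.68, 3.68), ∇J = (14.72, 14.72) → (3.68, 3.68) − 0.02·(14.72, 14.72) = (3.3856, 3.3856)
p = 3.3856

3.3856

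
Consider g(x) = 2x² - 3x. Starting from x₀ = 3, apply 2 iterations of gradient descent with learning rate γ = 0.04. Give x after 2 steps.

2.3376

g′(x) = 4x - 3
x₁ = 3 − 0.04·9 = 2.64
x₂ = 2.64 − 0.04·7.56 = 2.3376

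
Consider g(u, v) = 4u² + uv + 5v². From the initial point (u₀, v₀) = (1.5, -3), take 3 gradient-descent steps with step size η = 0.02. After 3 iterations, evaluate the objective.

15.266961668592

∇g = (8u + v, u + 10v)
Step 1: at (1.5, -3), ∇g = (9, -28.5) → (1.5, -3) − 0.02·(9, -28.5) = (1.32, -2.43)
Step 2: at (1.32, -2.43), ∇g = (8.13, -22.98) → (1.32, -2.43) − 0.02·(8.13, -22.98) = (1.1574, -1.9704)
Step 3: at (1.1574, -1.9704), ∇g = (7.2888, -18.5466) → (1.1574, -1.9704) − 0.02·(7.2888, -18.5466) = (1.011624, -1.599468)
g(1.011624, -1.599468) = 15.266961668592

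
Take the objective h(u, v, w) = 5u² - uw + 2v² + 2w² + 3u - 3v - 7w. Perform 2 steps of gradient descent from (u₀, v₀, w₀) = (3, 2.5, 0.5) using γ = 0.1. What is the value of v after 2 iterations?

∇h = (10u - w + 3, 4v - 3, -u + 4w - 7)
(u₁, v₁, w₁) = (3, 2.5, 0.5) − 0.1·(32.5, 7, -8) = (-0.25, 1.8, 1.3)
(u₂, v₂, w₂) = (-0.25, 1.8, 1.3) − 0.1·(-0.8, 4.2, -1.55) = (-0.17, 1.38, 1.455)
v = 1.38

1.38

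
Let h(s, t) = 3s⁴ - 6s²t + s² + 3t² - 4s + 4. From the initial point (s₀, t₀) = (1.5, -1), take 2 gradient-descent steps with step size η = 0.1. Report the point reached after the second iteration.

∇h = (12s³ - 12st + 2s - 4, -6s² + 6t)
(s₁, t₁) = (1.5, -1) − 0.1·(57.5, -19.5) = (-4.25, 0.95)
(s₂, t₂) = (-4.25, 0.95) − 0.1·(-885.2375, -102.675) = (84.27375, 11.2175)

(84.27375, 11.2175)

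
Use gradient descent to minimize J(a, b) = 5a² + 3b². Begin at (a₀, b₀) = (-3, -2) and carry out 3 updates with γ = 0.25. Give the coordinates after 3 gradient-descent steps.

∇J = (10a, 6b)
Step 1: at (-3, -2), ∇J = (-30, -12) → (-3, -2) − 0.25·(-30, -12) = (4.5, 1)
Step 2: at (4.5, 1), ∇J = (45, 6) → (4.5, 1) − 0.25·(45, 6) = (-6.75, -0.5)
Step 3: at (-6.75, -0.5), ∇J = (-67.5, -3) → (-6.75, -0.5) − 0.25·(-67.5, -3) = (10.125, 0.25)

(10.125, 0.25)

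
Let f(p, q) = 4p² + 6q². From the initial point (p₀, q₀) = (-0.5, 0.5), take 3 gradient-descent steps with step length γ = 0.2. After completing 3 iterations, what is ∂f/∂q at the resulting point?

∇f = (8p, 12q)
Step 1: at (-0.5, 0.5), ∇f = (-4, 6) → (-0.5, 0.5) − 0.2·(-4, 6) = (0.3, -0.7)
Step 2: at (0.3, -0.7), ∇f = (2.4, -8.4) → (0.3, -0.7) − 0.2·(2.4, -8.4) = (-0.18, 0.98)
Step 3: at (-0.18, 0.98), ∇f = (-1.44, 11.76) → (-0.18, 0.98) − 0.2·(-1.44, 11.76) = (0.108, -1.372)
∂f/∂q at (0.108, -1.372) = -16.464

-16.464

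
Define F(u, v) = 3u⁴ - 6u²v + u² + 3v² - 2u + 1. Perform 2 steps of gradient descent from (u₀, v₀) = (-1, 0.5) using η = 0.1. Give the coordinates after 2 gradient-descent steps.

(0.2, 0.32)

∇F = (12u³ - 12uv + 2u - 2, -6u² + 6v)
(u₁, v₁) = (-1, 0.5) − 0.1·(-10, -3) = (0, 0.8)
(u₂, v₂) = (0, 0.8) − 0.1·(-2, 4.8) = (0.2, 0.32)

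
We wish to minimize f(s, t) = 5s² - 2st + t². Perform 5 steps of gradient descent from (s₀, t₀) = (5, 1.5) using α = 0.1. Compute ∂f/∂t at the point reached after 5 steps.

∇f = (10s - 2t, -2s + 2t)
Step 1: at (5, 1.5), ∇f = (47, -7) → (5, 1.5) − 0.1·(47, -7) = (0.3, 2.2)
Step 2: at (0.3, 2.2), ∇f = (-1.4, 3.8) → (0.3, 2.2) − 0.1·(-1.4, 3.8) = (0.44, 1.82)
Step 3: at (0.44, 1.82), ∇f = (0.76, 2.76) → (0.44, 1.82) − 0.1·(0.76, 2.76) = (0.364, 1.544)
Step 4: at (0.364, 1.544), ∇f = (0.552, 2.36) → (0.364, 1.544) − 0.1·(0.552, 2.36) = (0.3088, 1.308)
Step 5: at (0.3088, 1.308), ∇f = (0.472, 1.9984) → (0.3088, 1.308) − 0.1·(0.472, 1.9984) = (0.2616, 1.10816)
∂f/∂t at (0.2616, 1.10816) = 1.69312

1.69312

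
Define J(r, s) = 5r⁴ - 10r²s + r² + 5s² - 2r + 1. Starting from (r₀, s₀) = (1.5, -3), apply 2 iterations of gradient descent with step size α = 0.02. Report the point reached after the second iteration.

(1.6023852, -1.00222)

∇J = (20r³ - 20rs + 2r - 2, -10r² + 10s)
(r₁, s₁) = (1.5, -3) − 0.02·(158.5, -52.5) = (-1.67, -1.95)
(r₂, s₂) = (-1.67, -1.95) − 0.02·(-163.61926, -47.389) = (1.6023852, -1.00222)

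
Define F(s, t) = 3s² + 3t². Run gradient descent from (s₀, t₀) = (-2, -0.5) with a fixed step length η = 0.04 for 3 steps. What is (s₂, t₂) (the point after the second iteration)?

∇F = (6s, 6t)
(s₁, t₁) = (-2, -0.5) − 0.04·(-12, -3) = (-1.52, -0.38)
(s₂, t₂) = (-1.52, -0.38) − 0.04·(-9.12, -2.28) = (-1.1552, -0.2888)

(-1.1552, -0.2888)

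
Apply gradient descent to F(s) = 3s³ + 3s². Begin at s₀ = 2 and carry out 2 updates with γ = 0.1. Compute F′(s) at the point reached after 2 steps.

F′(s) = 9s² + 6s
s₁ = 2 − 0.1·48 = -2.8
s₂ = -2.8 − 0.1·53.76 = -8.176
F′(s) at (-8.176) = 552.566784

552.566784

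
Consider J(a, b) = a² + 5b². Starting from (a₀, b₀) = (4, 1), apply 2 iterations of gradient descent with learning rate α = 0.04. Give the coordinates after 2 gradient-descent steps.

∇J = (2a, 10b)
(a₁, b₁) = (4, 1) − 0.04·(8, 10) = (3.68, 0.6)
(a₂, b₂) = (3.68, 0.6) − 0.04·(7.36, 6) = (3.3856, 0.36)

(3.3856, 0.36)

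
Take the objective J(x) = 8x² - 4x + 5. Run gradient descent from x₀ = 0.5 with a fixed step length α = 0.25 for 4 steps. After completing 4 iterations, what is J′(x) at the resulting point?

J′(x) = 16x - 4
x₁ = 0.5 − 0.25·4 = -0.5
x₂ = -0.5 − 0.25·(-12) = 2.5
x₃ = 2.5 − 0.25·36 = -6.5
x₄ = -6.5 − 0.25·(-108) = 20.5
J′(x) at (20.5) = 324

324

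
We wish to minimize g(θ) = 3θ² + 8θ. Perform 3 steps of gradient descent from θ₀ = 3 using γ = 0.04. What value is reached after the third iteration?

0.568896

g′(θ) = 6θ + 8
θ₁ = 3 − 0.04·26 = 1.96
θ₂ = 1.96 − 0.04·19.76 = 1.1696
θ₃ = 1.1696 − 0.04·15.0176 = 0.568896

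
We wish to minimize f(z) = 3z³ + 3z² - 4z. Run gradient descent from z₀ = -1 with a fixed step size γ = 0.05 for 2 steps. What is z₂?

-0.871125

f′(z) = 9z² + 6z - 4
Step 1: f′(-1) = -1; z₁ = -1 − 0.05·(-1) = -0.95
Step 2: f′(-0.95) = -1.5775; z₂ = -0.95 − 0.05·(-1.5775) = -0.871125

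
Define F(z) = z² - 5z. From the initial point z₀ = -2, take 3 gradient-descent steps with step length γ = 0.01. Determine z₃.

F′(z) = 2z - 5
z₁ = -2 − 0.01·(-9) = -1.91
z₂ = -1.91 − 0.01·(-8.82) = -1.8218
z₃ = -1.8218 − 0.01·(-8.6436) = -1.735364

-1.735364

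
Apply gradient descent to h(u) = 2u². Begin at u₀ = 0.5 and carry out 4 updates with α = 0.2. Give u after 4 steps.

0.0008

h′(u) = 4u
Step 1: h′(0.5) = 2; u₁ = 0.5 − 0.2·2 = 0.1
Step 2: h′(0.1) = 0.4; u₂ = 0.1 − 0.2·0.4 = 0.02
Step 3: h′(0.02) = 0.08; u₃ = 0.02 − 0.2·0.08 = 0.004
Step 4: h′(0.004) = 0.016; u₄ = 0.004 − 0.2·0.016 = 0.0008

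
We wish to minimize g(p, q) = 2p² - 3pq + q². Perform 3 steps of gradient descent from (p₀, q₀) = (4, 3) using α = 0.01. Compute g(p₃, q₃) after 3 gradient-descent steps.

∇g = (4p - 3q, -3p + 2q)
Step 1: at (4, 3), ∇g = (7, -6) → (4, 3) − 0.01·(7, -6) = (3.93, 3.06)
Step 2: at (3.93, 3.06), ∇g = (6.54, -5.67) → (3.93, 3.06) − 0.01·(6.54, -5.67) = (3.8646, 3.1167)
Step 3: at (3.8646, 3.1167), ∇g = (6.1083, -5.3604) → (3.8646, 3.1167) − 0.01·(6.1083, -5.3604) = (3.803517, 3.170304)
g(3.803517, 3.170304) = 2.80939511349

2.80939511349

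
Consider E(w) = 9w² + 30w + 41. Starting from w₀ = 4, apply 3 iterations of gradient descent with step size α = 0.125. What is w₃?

E′(w) = 18w + 30
Step 1: E′(4) = 102; w₁ = 4 − 0.125·102 = -8.75
Step 2: E′(-8.75) = -127.5; w₂ = -8.75 − 0.125·(-127.5) = 7.1875
Step 3: E′(7.1875) = 159.375; w₃ = 7.1875 − 0.125·159.375 = -12.734375

-12.734375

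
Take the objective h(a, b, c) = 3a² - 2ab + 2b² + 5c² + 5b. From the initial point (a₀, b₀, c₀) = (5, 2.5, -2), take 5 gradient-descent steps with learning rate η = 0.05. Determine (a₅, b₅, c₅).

(1.305, 0.901875, -0.0625)

∇h = (6a - 2b, -2a + 4b + 5, 10c)
(a₁, b₁, c₁) = (5, 2.5, -2) − 0.05·(25, 5, -20) = (3.75, 2.25, -1)
(a₂, b₂, c₂) = (3.75, 2.25, -1) − 0.05·(18, 6.5, -10) = (2.85, 1.925, -0.5)
(a₃, b₃, c₃) = (2.85, 1.925, -0.5) − 0.05·(13.25, 7, -5) = (2.1875, 1.575, -0.25)
(a₄, b₄, c₄) = (2.1875, 1.575, -0.25) − 0.05·(9.975, 6.925, -2.5) = (1.68875, 1.22875, -0.125)
(a₅, b₅, c₅) = (1.68875, 1.22875, -0.125) − 0.05·(7.675, 6.5375, -1.25) = (1.305, 0.901875, -0.0625)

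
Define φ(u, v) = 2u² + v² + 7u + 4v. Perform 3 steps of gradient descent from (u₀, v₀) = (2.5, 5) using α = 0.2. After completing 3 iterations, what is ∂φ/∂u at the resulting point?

∇φ = (4u + 7, 2v + 4)
Step 1: at (2.5, 5), ∇φ = (17, 14) → (2.5, 5) − 0.2·(17, 14) = (-0.9, 2.2)
Step 2: at (-0.9, 2.2), ∇φ = (3.4, 8.4) → (-0.9, 2.2) − 0.2·(3.4, 8.4) = (-1.58, 0.52)
Step 3: at (-1.58, 0.52), ∇φ = (0.68, 5.04) → (-1.58, 0.52) − 0.2·(0.68, 5.04) = (-1.716, -0.488)
∂φ/∂u at (-1.716, -0.488) = 0.136

0.136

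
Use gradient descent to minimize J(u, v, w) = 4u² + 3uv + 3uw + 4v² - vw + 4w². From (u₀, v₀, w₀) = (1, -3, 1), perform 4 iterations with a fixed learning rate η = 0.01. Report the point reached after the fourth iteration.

∇J = (8u + 3v + 3w, 3u + 8v - w, 3u - v + 8w)
Step 1: at (1, -3, 1), ∇J = (2, -22, 14) → (1, -3, 1) − 0.01·(2, -22, 14) = (0.98, -2.78, 0.86)
Step 2: at (0.98, -2.78, 0.86), ∇J = (2.08, -20.16, 12.6) → (0.98, -2.78, 0.86) − 0.01·(2.08, -20.16, 12.6) = (0.9592, -2.5784, 0.734)
Step 3: at (0.9592, -2.5784, 0.734), ∇J = (2.1404, -18.4836, 11.328) → (0.9592, -2.5784, 0.734) − 0.01·(2.1404, -18.4836, 11.328) = (0.937796, -2.393564, 0.62072)
Step 4: at (0.937796, -2.393564, 0.62072), ∇J = (2.183836, -16.955844, 10.172712) → (0.937796, -2.393564, 0.62072) − 0.01·(2.183836, -16.955844, 10.172712) = (0.91595764, -2.22400556, 0.51899288)

(0.91595764, -2.22400556, 0.51899288)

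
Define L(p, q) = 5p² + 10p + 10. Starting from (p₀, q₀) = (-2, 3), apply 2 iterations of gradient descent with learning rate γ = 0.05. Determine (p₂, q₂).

(-1.25, 3)

∇L = (10p + 10, 0)
(p₁, q₁) = (-2, 3) − 0.05·(-10, 0) = (-1.5, 3)
(p₂, q₂) = (-1.5, 3) − 0.05·(-5, 0) = (-1.25, 3)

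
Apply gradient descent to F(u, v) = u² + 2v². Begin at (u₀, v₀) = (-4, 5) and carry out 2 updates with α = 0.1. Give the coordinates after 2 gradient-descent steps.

∇F = (2u, 4v)
(u₁, v₁) = (-4, 5) − 0.1·(-8, 20) = (-3.2, 3)
(u₂, v₂) = (-3.2, 3) − 0.1·(-6.4, 12) = (-2.56, 1.8)

(-2.56, 1.8)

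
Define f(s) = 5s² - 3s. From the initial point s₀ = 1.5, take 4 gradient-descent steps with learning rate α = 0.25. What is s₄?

6.375

f′(s) = 10s - 3
s₁ = 1.5 − 0.25·12 = -1.5
s₂ = -1.5 − 0.25·(-18) = 3
s₃ = 3 − 0.25·27 = -3.75
s₄ = -3.75 − 0.25·(-40.5) = 6.375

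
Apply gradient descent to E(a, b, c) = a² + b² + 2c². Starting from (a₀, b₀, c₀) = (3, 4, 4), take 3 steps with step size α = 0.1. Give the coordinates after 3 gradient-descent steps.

∇E = (2a, 2b, 4c)
(a₁, b₁, c₁) = (3, 4, 4) − 0.1·(6, 8, 16) = (2.4, 3.2, 2.4)
(a₂, b₂, c₂) = (2.4, 3.2, 2.4) − 0.1·(4.8, 6.4, 9.6) = (1.92, 2.56, 1.44)
(a₃, b₃, c₃) = (1.92, 2.56, 1.44) − 0.1·(3.84, 5.12, 5.76) = (1.536, 2.048, 0.864)

(1.536, 2.048, 0.864)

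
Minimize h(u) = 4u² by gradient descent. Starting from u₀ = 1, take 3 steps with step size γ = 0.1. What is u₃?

h′(u) = 8u
u₁ = 1 − 0.1·8 = 0.2
u₂ = 0.2 − 0.1·1.6 = 0.04
u₃ = 0.04 − 0.1·0.32 = 0.008

0.008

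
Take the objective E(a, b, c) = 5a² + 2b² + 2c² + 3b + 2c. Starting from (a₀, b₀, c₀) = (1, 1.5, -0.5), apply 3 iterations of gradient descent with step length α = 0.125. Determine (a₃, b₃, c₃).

∇E = (10a, 4b + 3, 4c + 2)
(a₁, b₁, c₁) = (1, 1.5, -0.5) − 0.125·(10, 9, 0) = (-0.25, 0.375, -0.5)
(a₂, b₂, c₂) = (-0.25, 0.375, -0.5) − 0.125·(-2.5, 4.5, 0) = (0.0625, -0.1875, -0.5)
(a₃, b₃, c₃) = (0.0625, -0.1875, -0.5) − 0.125·(0.625, 2.25, 0) = (-0.015625, -0.46875, -0.5)

(-0.015625, -0.46875, -0.5)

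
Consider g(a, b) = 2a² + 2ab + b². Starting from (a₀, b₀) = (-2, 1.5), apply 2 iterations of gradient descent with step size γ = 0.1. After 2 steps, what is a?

-1.22

∇g = (4a + 2b, 2a + 2b)
(a₁, b₁) = (-2, 1.5) − 0.1·(-5, -1) = (-1.5, 1.6)
(a₂, b₂) = (-1.5, 1.6) − 0.1·(-2.8, 0.2) = (-1.22, 1.58)
a = -1.22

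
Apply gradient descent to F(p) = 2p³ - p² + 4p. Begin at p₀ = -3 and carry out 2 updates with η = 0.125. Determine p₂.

F′(p) = 6p² - 2p + 4
Step 1: F′(-3) = 64; p₁ = -3 − 0.125·64 = -11
Step 2: F′(-11) = 752; p₂ = -11 − 0.125·752 = -105

-105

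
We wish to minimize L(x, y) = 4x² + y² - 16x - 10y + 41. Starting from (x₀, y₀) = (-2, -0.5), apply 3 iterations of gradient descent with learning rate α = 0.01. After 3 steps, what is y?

-0.176556

∇L = (8x - 16, 2y - 10)
Step 1: at (-2, -0.5), ∇L = (-32, -11) → (-2, -0.5) − 0.01·(-32, -11) = (-1.68, -0.39)
Step 2: at (-1.68, -0.39), ∇L = (-29.44, -10.78) → (-1.68, -0.39) − 0.01·(-29.44, -10.78) = (-1.3856, -0.2822)
Step 3: at (-1.3856, -0.2822), ∇L = (-27.0848, -10.5644) → (-1.3856, -0.2822) − 0.01·(-27.0848, -10.5644) = (-1.114752, -0.176556)
y = -0.176556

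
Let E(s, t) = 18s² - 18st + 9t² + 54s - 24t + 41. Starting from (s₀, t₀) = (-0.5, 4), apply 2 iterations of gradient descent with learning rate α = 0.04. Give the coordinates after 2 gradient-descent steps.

(-1.3352, 2.1184)

∇E = (36s - 18t + 54, -18s + 18t - 24)
Step 1: at (-0.5, 4), ∇E = (-36, 57) → (-0.5, 4) − 0.04·(-36, 57) = (0.94, 1.72)
Step 2: at (0.94, 1.72), ∇E = (56.88, -9.96) → (0.94, 1.72) − 0.04·(56.88, -9.96) = (-1.3352, 2.1184)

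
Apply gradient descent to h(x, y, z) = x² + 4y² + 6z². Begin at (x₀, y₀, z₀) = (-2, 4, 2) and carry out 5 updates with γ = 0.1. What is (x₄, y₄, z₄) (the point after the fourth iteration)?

(-0.8192, 0.0064, 0.0032)

∇h = (2x, 8y, 12z)
Step 1: at (-2, 4, 2), ∇h = (-4, 32, 24) → (-2, 4, 2) − 0.1·(-4, 32, 24) = (-1.6, 0.8, -0.4)
Step 2: at (-1.6, 0.8, -0.4), ∇h = (-3.2, 6.4, -4.8) → (-1.6, 0.8, -0.4) − 0.1·(-3.2, 6.4, -4.8) = (-1.28, 0.16, 0.08)
Step 3: at (-1.28, 0.16, 0.08), ∇h = (-2.56, 1.28, 0.96) → (-1.28, 0.16, 0.08) − 0.1·(-2.56, 1.28, 0.96) = (-1.024, 0.032, -0.016)
Step 4: at (-1.024, 0.032, -0.016), ∇h = (-2.048, 0.256, -0.192) → (-1.024, 0.032, -0.016) − 0.1·(-2.048, 0.256, -0.192) = (-0.8192, 0.0064, 0.0032)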